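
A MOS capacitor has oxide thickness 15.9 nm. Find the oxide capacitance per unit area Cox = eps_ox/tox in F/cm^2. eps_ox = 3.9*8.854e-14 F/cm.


Step 1: eps_ox = 3.9 * 8.854e-14 = 3.45306e-13 F/cm
Step 2: tox in cm = 15.9 nm * 1e-7 = 1.5900e-06 cm
Step 3: Cox = 3.45306e-13 / 1.5900e-06 = 2.17e-07 F/cm^2

2.17e-07


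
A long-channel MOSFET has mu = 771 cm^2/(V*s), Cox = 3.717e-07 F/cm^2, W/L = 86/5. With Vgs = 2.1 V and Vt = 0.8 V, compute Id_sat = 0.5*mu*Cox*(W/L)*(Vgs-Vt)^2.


Step 1: Overdrive voltage Vov = Vgs - Vt = 2.1 - 0.8 = 1.3 V
Step 2: W/L = 86/5 = 17.2
Step 3: Id = 0.5 * 771 * 3.717e-07 * 17.2 * 1.3^2
Step 4: Id = 4.17e-03 A

4.17e-03


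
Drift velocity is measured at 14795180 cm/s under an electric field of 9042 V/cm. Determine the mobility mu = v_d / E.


Step 1: mu = v_d / E
Step 2: mu = 14795180 / 9042
Step 3: mu = 1636.27 cm^2/(V*s)

1636.27


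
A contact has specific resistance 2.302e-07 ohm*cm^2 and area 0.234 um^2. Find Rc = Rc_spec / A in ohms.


Step 1: Convert area to cm^2: 0.234 um^2 = 2.3400e-09 cm^2
Step 2: Rc = Rc_spec / A = 2.302e-07 / 2.3400e-09
Step 3: Rc = 9.84e+01 ohms

9.84e+01


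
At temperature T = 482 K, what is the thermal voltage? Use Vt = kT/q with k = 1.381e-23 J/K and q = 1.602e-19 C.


Step 1: kT = 1.381e-23 * 482 = 6.65642e-21 J
Step 2: Vt = kT/q = 6.65642e-21 / 1.602e-19
Step 3: Vt = 0.04155 V

0.04155


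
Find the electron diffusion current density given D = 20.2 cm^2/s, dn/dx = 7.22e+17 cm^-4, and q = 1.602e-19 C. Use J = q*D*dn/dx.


Step 1: J = q * D * (dn/dx)
Step 2: J = 1.602e-19 * 20.2 * 7.22e+17
Step 3: J = 2.34e+00 A/cm^2

2.34e+00


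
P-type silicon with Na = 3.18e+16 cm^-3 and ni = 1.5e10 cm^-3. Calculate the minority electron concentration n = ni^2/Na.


Step 1: Majority hole concentration p ≈ Na = 3.18e+16 cm^-3
Step 2: n = ni^2 / Na = (1.5e10)^2 / 3.18e+16
Step 3: n = 7.08e+03 cm^-3

7.08e+03


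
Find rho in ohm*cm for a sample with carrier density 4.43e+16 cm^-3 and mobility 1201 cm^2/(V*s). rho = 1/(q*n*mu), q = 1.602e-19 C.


Step 1: sigma = q * n * mu = 1.602e-19 * 4.43e+16 * 1201 = 8.52333e+00 S/cm
Step 2: rho = 1 / sigma = 1 / 8.52333e+00 = 0.1173 ohm*cm

0.1173


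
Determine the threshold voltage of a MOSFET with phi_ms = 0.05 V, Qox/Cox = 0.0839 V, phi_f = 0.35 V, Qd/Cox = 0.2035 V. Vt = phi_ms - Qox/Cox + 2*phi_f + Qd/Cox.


Step 1: Vt = phi_ms - Qox/Cox + 2*phi_f + Qd/Cox
Step 2: Vt = 0.05 - 0.0839 + 2*0.35 + 0.2035
Step 3: Vt = 0.05 - 0.0839 + 0.7 + 0.2035
Step 4: Vt = 0.8696 V

0.8696


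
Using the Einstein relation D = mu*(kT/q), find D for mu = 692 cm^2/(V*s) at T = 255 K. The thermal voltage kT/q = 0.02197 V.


Step 1: D = mu * (kT/q)
Step 2: D = 692 * 0.02197
Step 3: D = 15.2 cm^2/s

15.2


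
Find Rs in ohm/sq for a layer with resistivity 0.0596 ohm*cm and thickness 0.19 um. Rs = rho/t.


Step 1: Convert thickness to cm: t = 0.19 um = 1.9000e-05 cm
Step 2: Rs = rho / t = 0.0596 / 1.9000e-05
Step 3: Rs = 3136.8 ohm/sq

3136.8


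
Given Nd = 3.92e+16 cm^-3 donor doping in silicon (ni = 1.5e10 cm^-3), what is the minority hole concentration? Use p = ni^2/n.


Step 1: Since Nd >> ni, n ≈ Nd = 3.92e+16 cm^-3
Step 2: p = ni^2 / n = (1.5e10)^2 / 3.92e+16
Step 3: p = 2.25e20 / 3.92e+16 = 5.74e+03 cm^-3

5.74e+03


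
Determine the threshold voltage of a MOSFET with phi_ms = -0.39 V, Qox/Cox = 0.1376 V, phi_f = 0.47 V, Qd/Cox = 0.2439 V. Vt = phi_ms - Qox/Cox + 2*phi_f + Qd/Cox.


Step 1: Vt = phi_ms - Qox/Cox + 2*phi_f + Qd/Cox
Step 2: Vt = -0.39 - 0.1376 + 2*0.47 + 0.2439
Step 3: Vt = -0.39 - 0.1376 + 0.94 + 0.2439
Step 4: Vt = 0.6563 V

0.6563


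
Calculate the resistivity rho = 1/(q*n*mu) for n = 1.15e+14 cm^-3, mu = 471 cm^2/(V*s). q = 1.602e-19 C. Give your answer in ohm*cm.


Step 1: sigma = q * n * mu = 1.602e-19 * 1.15e+14 * 471 = 8.67723e-03 S/cm
Step 2: rho = 1 / sigma = 1 / 8.67723e-03 = 115.2 ohm*cm

115.2


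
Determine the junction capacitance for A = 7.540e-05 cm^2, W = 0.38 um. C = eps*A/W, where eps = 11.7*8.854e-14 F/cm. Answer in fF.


Step 1: eps_Si = 11.7 * 8.854e-14 = 1.035918e-12 F/cm
Step 2: W in cm = 0.38 * 1e-4 = 3.80e-05 cm
Step 3: C = 1.035918e-12 * 7.540e-05 / 3.80e-05 = 2.055479e-12 F
Step 4: C = 2055.48 fF

2055.48


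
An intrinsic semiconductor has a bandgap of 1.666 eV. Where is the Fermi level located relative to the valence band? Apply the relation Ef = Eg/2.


Step 1: For an intrinsic semiconductor, the Fermi level sits at midgap.
Step 2: Ef = Eg / 2 = 1.666 / 2 = 0.833 eV

0.833


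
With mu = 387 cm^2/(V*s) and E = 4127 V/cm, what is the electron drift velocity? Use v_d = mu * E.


Step 1: v_d = mu * E
Step 2: v_d = 387 * 4127 = 1597149
Step 3: v_d = 1.60e+06 cm/s

1.60e+06


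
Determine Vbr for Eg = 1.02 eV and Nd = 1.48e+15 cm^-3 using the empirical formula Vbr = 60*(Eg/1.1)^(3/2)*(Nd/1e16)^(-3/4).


Step 1: Eg/1.1 = 1.02/1.1 = 0.927273
Step 2: (Eg/1.1)^1.5 = 0.927273^1.5 = 0.892918
Step 3: (Nd/1e16)^(-0.75) = (0.148)^(-0.75) = 4.190865
Step 4: Vbr = 60 * 0.892918 * 4.190865 = 224.5 V

224.5


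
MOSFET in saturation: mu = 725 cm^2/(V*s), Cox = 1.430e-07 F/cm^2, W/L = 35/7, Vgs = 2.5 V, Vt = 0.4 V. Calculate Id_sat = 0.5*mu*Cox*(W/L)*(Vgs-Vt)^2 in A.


Step 1: Overdrive voltage Vov = Vgs - Vt = 2.5 - 0.4 = 2.1 V
Step 2: W/L = 35/7 = 5
Step 3: Id = 0.5 * 725 * 1.430e-07 * 5 * 2.1^2
Step 4: Id = 1.14e-03 A

1.14e-03


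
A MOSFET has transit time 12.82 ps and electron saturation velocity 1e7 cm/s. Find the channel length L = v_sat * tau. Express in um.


Step 1: tau in seconds = 12.82 ps * 1e-12 = 1.2820e-11 s
Step 2: L = v_sat * tau = 1e7 * 1.2820e-11 = 1.2820e-04 cm
Step 3: L in um = 1.2820e-04 * 1e4 = 1.282 um

1.282


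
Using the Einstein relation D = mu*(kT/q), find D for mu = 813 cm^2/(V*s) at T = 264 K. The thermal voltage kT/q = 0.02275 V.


Step 1: D = mu * (kT/q)
Step 2: D = 813 * 0.02275
Step 3: D = 18.5 cm^2/s

18.5


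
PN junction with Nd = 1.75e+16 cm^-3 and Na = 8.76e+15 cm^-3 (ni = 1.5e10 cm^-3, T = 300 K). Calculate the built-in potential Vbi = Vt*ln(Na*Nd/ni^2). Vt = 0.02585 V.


Step 1: Compute Na*Nd/ni^2 = 8.76e+15 * 1.75e+16 / (1.5e10)^2 = 6.8133e+11
Step 2: ln(6.8133e+11) = 27.2473
Step 3: Vbi = 0.02585 * 27.2473 = 0.704 V

0.704


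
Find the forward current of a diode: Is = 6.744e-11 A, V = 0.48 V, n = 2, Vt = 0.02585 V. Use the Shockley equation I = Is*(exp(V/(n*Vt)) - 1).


Step 1: V/(n*Vt) = 0.48/(2*0.02585) = 9.2843
Step 2: exp(9.2843) = 1.0768e+04
Step 3: I = 6.744e-11 * (1.0768e+04 - 1) = 7.26e-07 A

7.26e-07


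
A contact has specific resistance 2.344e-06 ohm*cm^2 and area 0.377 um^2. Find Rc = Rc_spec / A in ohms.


Step 1: Convert area to cm^2: 0.377 um^2 = 3.7700e-09 cm^2
Step 2: Rc = Rc_spec / A = 2.344e-06 / 3.7700e-09
Step 3: Rc = 6.22e+02 ohms

6.22e+02


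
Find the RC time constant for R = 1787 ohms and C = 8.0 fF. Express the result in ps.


Step 1: tau = R * C
Step 2: tau = 1787 * 8.0 fF = 1787 * 8.0e-15 F
Step 3: tau = 1.4296e-11 s = 14.296 ps

14.296


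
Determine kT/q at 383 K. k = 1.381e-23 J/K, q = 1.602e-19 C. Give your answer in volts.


Step 1: kT = 1.381e-23 * 383 = 5.28923e-21 J
Step 2: Vt = kT/q = 5.28923e-21 / 1.602e-19
Step 3: Vt = 0.03302 V

0.03302


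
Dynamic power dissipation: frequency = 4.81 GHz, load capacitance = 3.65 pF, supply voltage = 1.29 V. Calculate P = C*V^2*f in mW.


Step 1: V^2 = 1.29^2 = 1.6641 V^2
Step 2: P = C*V^2*f = 3.65e-12 F * 1.6641 * 4.81e9 Hz
Step 3: P = 2.921577165e-02 W
Step 4: P = 29.216 mW

29.216


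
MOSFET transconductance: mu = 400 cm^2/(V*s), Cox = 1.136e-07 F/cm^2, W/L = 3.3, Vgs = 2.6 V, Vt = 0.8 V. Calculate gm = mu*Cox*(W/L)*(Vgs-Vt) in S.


Step 1: Vov = Vgs - Vt = 2.6 - 0.8 = 1.8 V
Step 2: gm = mu * Cox * (W/L) * Vov
Step 3: gm = 400 * 1.136e-07 * 3.3 * 1.8 = 2.70e-04 S

2.70e-04


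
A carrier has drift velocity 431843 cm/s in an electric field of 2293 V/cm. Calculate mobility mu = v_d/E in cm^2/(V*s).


Step 1: mu = v_d / E
Step 2: mu = 431843 / 2293
Step 3: mu = 188.33 cm^2/(V*s)

188.33


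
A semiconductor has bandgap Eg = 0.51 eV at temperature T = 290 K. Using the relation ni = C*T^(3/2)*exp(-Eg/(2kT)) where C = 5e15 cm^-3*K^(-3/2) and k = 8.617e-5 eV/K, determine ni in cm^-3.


Step 1: Compute kT = 8.617e-5 * 290 = 0.0249893 eV
Step 2: Exponent = -Eg/(2kT) = -0.51/(2*0.0249893) = -10.20437
Step 3: T^(3/2) = 290^1.5 = 4938.52
Step 4: ni = 5e15 * 4938.52 * exp(-10.20437) = 9.14e+14 cm^-3

9.14e+14


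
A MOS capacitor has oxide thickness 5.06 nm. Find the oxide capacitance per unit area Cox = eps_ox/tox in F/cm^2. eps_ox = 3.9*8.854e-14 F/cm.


Step 1: eps_ox = 3.9 * 8.854e-14 = 3.45306e-13 F/cm
Step 2: tox in cm = 5.06 nm * 1e-7 = 5.0600e-07 cm
Step 3: Cox = 3.45306e-13 / 5.0600e-07 = 6.82e-07 F/cm^2

6.82e-07


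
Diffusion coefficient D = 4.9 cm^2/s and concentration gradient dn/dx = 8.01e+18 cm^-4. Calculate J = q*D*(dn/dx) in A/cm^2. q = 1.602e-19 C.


Step 1: J = q * D * (dn/dx)
Step 2: J = 1.602e-19 * 4.9 * 8.01e+18
Step 3: J = 6.29e+00 A/cm^2

6.29e+00


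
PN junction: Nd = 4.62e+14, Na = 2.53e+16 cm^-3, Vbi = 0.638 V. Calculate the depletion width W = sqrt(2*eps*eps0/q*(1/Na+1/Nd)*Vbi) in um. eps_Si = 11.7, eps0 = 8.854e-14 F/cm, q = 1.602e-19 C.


Step 1: 1/Na + 1/Nd = 1/2.53e+16 + 1/4.62e+14 = 2.20403e-15
Step 2: 2*eps*eps0/q = 2*11.7*8.854e-14/1.602e-19 = 1.293281e+07
Step 3: W^2 = 1.293281e+07 * 2.20403e-15 * 0.638 = 1.81857e-08
Step 4: W = sqrt(1.81857e-08) = 1.349e-04 cm = 1.349 um

1.349


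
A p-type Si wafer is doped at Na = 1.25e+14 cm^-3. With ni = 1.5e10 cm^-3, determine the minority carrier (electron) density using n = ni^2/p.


Step 1: Majority hole concentration p ≈ Na = 1.25e+14 cm^-3
Step 2: n = ni^2 / Na = (1.5e10)^2 / 1.25e+14
Step 3: n = 1.80e+06 cm^-3

1.80e+06


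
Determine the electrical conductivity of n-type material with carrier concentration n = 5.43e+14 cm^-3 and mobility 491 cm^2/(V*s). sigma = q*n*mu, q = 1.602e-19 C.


Step 1: sigma = q * n * mu
Step 2: sigma = 1.602e-19 * 5.43e+14 * 491
Step 3: sigma = 4.271e-02 S/cm

4.271e-02


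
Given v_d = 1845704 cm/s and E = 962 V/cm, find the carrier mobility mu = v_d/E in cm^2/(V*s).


Step 1: mu = v_d / E
Step 2: mu = 1845704 / 962
Step 3: mu = 1918.61 cm^2/(V*s)

1918.61


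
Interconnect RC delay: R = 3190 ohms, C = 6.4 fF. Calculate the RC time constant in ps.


Step 1: tau = R * C
Step 2: tau = 3190 * 6.4 fF = 3190 * 6.4e-15 F
Step 3: tau = 2.0416e-11 s = 20.416 ps

20.416


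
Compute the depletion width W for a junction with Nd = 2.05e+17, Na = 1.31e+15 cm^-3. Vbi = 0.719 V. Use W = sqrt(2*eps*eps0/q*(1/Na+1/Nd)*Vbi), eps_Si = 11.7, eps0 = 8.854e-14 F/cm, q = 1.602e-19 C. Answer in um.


Step 1: 1/Na + 1/Nd = 1/1.31e+15 + 1/2.05e+17 = 7.68237e-16
Step 2: 2*eps*eps0/q = 2*11.7*8.854e-14/1.602e-19 = 1.293281e+07
Step 3: W^2 = 1.293281e+07 * 7.68237e-16 * 0.719 = 7.14360e-09
Step 4: W = sqrt(7.14360e-09) = 8.452e-05 cm = 0.8452 um

0.8452


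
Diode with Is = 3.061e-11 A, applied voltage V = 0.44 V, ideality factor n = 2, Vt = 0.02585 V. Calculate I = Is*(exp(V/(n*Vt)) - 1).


Step 1: V/(n*Vt) = 0.44/(2*0.02585) = 8.5106
Step 2: exp(8.5106) = 4.9671e+03
Step 3: I = 3.061e-11 * (4.9671e+03 - 1) = 1.52e-07 A

1.52e-07


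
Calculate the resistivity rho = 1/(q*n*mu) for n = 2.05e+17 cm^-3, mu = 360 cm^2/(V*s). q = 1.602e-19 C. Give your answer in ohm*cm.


Step 1: sigma = q * n * mu = 1.602e-19 * 2.05e+17 * 360 = 1.18228e+01 S/cm
Step 2: rho = 1 / sigma = 1 / 1.18228e+01 = 0.08458 ohm*cm

0.08458


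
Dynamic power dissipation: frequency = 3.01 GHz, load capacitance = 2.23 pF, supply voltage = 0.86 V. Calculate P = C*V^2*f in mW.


Step 1: V^2 = 0.86^2 = 0.7396 V^2
Step 2: P = C*V^2*f = 2.23e-12 F * 0.7396 * 3.01e9 Hz
Step 3: P = 4.96441708e-03 W
Step 4: P = 4.964 mW

4.964


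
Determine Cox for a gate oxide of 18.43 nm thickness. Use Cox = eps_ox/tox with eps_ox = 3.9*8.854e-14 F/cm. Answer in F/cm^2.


Step 1: eps_ox = 3.9 * 8.854e-14 = 3.45306e-13 F/cm
Step 2: tox in cm = 18.43 nm * 1e-7 = 1.8430e-06 cm
Step 3: Cox = 3.45306e-13 / 1.8430e-06 = 1.87e-07 F/cm^2

1.87e-07


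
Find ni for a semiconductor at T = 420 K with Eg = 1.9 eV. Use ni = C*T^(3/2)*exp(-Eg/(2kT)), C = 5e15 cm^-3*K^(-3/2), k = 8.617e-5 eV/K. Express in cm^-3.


Step 1: Compute kT = 8.617e-5 * 420 = 0.0361914 eV
Step 2: Exponent = -Eg/(2kT) = -1.9/(2*0.0361914) = -26.24933
Step 3: T^(3/2) = 420^1.5 = 8607.44
Step 4: ni = 5e15 * 8607.44 * exp(-26.24933) = 1.71e+08 cm^-3

1.71e+08


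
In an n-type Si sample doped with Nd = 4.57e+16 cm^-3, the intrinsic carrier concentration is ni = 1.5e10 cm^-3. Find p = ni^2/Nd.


Step 1: Since Nd >> ni, n ≈ Nd = 4.57e+16 cm^-3
Step 2: p = ni^2 / n = (1.5e10)^2 / 4.57e+16
Step 3: p = 2.25e20 / 4.57e+16 = 4.92e+03 cm^-3

4.92e+03


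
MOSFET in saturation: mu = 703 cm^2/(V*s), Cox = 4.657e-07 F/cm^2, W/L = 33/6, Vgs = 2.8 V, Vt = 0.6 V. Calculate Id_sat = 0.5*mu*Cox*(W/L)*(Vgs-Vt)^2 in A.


Step 1: Overdrive voltage Vov = Vgs - Vt = 2.8 - 0.6 = 2.2 V
Step 2: W/L = 33/6 = 5.5
Step 3: Id = 0.5 * 703 * 4.657e-07 * 5.5 * 2.2^2
Step 4: Id = 4.36e-03 A

4.36e-03


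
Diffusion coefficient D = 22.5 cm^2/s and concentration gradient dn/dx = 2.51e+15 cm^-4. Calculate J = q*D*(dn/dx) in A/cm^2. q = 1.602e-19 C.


Step 1: J = q * D * (dn/dx)
Step 2: J = 1.602e-19 * 22.5 * 2.51e+15
Step 3: J = 9.05e-03 A/cm^2

9.05e-03


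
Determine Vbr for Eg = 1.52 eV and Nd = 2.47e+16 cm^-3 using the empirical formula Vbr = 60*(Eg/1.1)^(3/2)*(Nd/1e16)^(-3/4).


Step 1: Eg/1.1 = 1.52/1.1 = 1.381818
Step 2: (Eg/1.1)^1.5 = 1.381818^1.5 = 1.624337
Step 3: (Nd/1e16)^(-0.75) = (2.47)^(-0.75) = 0.507548
Step 4: Vbr = 60 * 1.624337 * 0.507548 = 49.5 V

49.5


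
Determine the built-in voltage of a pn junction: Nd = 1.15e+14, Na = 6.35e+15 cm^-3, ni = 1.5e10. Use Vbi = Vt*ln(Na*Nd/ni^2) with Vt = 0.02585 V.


Step 1: Compute Na*Nd/ni^2 = 6.35e+15 * 1.15e+14 / (1.5e10)^2 = 3.2456e+09
Step 2: ln(3.2456e+09) = 21.9006
Step 3: Vbi = 0.02585 * 21.9006 = 0.566 V

0.566


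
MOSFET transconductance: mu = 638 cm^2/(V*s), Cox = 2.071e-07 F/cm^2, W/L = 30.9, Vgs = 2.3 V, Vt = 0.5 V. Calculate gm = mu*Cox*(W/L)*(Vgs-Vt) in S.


Step 1: Vov = Vgs - Vt = 2.3 - 0.5 = 1.8 V
Step 2: gm = mu * Cox * (W/L) * Vov
Step 3: gm = 638 * 2.071e-07 * 30.9 * 1.8 = 7.35e-03 S

7.35e-03


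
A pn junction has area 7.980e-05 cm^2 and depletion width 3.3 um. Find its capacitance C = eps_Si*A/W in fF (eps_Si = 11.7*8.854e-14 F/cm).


Step 1: eps_Si = 11.7 * 8.854e-14 = 1.035918e-12 F/cm
Step 2: W in cm = 3.3 * 1e-4 = 3.30e-04 cm
Step 3: C = 1.035918e-12 * 7.980e-05 / 3.30e-04 = 2.505038e-13 F
Step 4: C = 250.5 fF

250.5


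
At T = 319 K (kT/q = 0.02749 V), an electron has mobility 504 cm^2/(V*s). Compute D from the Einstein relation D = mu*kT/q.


Step 1: D = mu * (kT/q)
Step 2: D = 504 * 0.02749
Step 3: D = 13.85 cm^2/s

13.85


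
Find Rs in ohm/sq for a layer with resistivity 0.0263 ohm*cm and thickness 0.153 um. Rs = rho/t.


Step 1: Convert thickness to cm: t = 0.153 um = 1.5300e-05 cm
Step 2: Rs = rho / t = 0.0263 / 1.5300e-05
Step 3: Rs = 1719.0 ohm/sq

1719.0


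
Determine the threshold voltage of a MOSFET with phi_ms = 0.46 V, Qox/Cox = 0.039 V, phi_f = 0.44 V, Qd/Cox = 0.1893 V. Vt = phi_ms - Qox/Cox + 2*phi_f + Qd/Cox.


Step 1: Vt = phi_ms - Qox/Cox + 2*phi_f + Qd/Cox
Step 2: Vt = 0.46 - 0.039 + 2*0.44 + 0.1893
Step 3: Vt = 0.46 - 0.039 + 0.88 + 0.1893
Step 4: Vt = 1.4903 V

1.4903


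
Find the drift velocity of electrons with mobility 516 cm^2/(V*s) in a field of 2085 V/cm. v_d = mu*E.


Step 1: v_d = mu * E
Step 2: v_d = 516 * 2085 = 1075860
Step 3: v_d = 1.08e+06 cm/s

1.08e+06


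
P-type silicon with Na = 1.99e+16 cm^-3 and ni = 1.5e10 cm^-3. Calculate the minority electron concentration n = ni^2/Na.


Step 1: Majority hole concentration p ≈ Na = 1.99e+16 cm^-3
Step 2: n = ni^2 / Na = (1.5e10)^2 / 1.99e+16
Step 3: n = 1.13e+04 cm^-3

1.13e+04


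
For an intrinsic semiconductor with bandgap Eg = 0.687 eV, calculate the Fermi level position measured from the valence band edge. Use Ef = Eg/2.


Step 1: For an intrinsic semiconductor, the Fermi level sits at midgap.
Step 2: Ef = Eg / 2 = 0.687 / 2 = 0.3435 eV

0.3435


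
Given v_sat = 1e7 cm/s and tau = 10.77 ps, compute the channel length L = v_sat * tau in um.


Step 1: tau in seconds = 10.77 ps * 1e-12 = 1.0770e-11 s
Step 2: L = v_sat * tau = 1e7 * 1.0770e-11 = 1.0770e-04 cm
Step 3: L in um = 1.0770e-04 * 1e4 = 1.077 um

1.077


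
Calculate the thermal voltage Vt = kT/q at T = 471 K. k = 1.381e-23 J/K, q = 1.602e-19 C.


Step 1: kT = 1.381e-23 * 471 = 6.50451e-21 J
Step 2: Vt = kT/q = 6.50451e-21 / 1.602e-19
Step 3: Vt = 0.0406 V

0.0406


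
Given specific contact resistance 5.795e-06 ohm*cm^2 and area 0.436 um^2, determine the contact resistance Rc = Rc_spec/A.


Step 1: Convert area to cm^2: 0.436 um^2 = 4.3600e-09 cm^2
Step 2: Rc = Rc_spec / A = 5.795e-06 / 4.3600e-09
Step 3: Rc = 1.33e+03 ohms

1.33e+03


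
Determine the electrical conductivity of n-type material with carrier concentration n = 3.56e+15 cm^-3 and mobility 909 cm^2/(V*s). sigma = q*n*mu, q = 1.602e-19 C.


Step 1: sigma = q * n * mu
Step 2: sigma = 1.602e-19 * 3.56e+15 * 909
Step 3: sigma = 5.184e-01 S/cm

5.184e-01


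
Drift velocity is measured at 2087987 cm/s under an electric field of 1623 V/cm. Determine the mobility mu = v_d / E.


Step 1: mu = v_d / E
Step 2: mu = 2087987 / 1623
Step 3: mu = 1286.5 cm^2/(V*s)

1286.5


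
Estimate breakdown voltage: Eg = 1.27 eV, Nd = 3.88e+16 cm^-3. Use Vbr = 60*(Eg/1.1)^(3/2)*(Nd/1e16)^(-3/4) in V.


Step 1: Eg/1.1 = 1.27/1.1 = 1.154545
Step 2: (Eg/1.1)^1.5 = 1.154545^1.5 = 1.240556
Step 3: (Nd/1e16)^(-0.75) = (3.88)^(-0.75) = 0.361723
Step 4: Vbr = 60 * 1.240556 * 0.361723 = 26.9 V

26.9


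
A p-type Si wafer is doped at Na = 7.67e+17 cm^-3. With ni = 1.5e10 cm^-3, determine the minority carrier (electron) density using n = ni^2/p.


Step 1: Majority hole concentration p ≈ Na = 7.67e+17 cm^-3
Step 2: n = ni^2 / Na = (1.5e10)^2 / 7.67e+17
Step 3: n = 2.93e+02 cm^-3

2.93e+02


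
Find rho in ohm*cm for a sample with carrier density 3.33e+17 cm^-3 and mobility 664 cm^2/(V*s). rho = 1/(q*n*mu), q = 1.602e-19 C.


Step 1: sigma = q * n * mu = 1.602e-19 * 3.33e+17 * 664 = 3.54221e+01 S/cm
Step 2: rho = 1 / sigma = 1 / 3.54221e+01 = 0.02823 ohm*cm

0.02823


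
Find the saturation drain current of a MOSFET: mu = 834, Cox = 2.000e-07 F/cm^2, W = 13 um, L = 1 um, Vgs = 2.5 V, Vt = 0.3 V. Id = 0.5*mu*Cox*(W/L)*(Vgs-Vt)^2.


Step 1: Overdrive voltage Vov = Vgs - Vt = 2.5 - 0.3 = 2.2 V
Step 2: W/L = 13/1 = 13
Step 3: Id = 0.5 * 834 * 2.000e-07 * 13 * 2.2^2
Step 4: Id = 5.25e-03 A

5.25e-03


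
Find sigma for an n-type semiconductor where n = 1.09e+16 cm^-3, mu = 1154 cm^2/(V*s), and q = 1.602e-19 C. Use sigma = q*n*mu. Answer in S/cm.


Step 1: sigma = q * n * mu
Step 2: sigma = 1.602e-19 * 1.09e+16 * 1154
Step 3: sigma = 2.015e+00 S/cm

2.015e+00


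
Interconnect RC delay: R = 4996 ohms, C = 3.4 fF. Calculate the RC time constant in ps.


Step 1: tau = R * C
Step 2: tau = 4996 * 3.4 fF = 4996 * 3.4e-15 F
Step 3: tau = 1.69864e-11 s = 16.9864 ps

16.9864


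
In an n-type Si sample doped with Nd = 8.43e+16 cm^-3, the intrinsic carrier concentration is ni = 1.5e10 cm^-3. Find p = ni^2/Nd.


Step 1: Since Nd >> ni, n ≈ Nd = 8.43e+16 cm^-3
Step 2: p = ni^2 / n = (1.5e10)^2 / 8.43e+16
Step 3: p = 2.25e20 / 8.43e+16 = 2.67e+03 cm^-3

2.67e+03


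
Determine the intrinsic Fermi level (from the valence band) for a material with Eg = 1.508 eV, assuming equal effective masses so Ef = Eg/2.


Step 1: For an intrinsic semiconductor, the Fermi level sits at midgap.
Step 2: Ef = Eg / 2 = 1.508 / 2 = 0.754 eV

0.754


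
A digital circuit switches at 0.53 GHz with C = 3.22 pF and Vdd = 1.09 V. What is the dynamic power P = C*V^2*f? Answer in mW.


Step 1: V^2 = 1.09^2 = 1.1881 V^2
Step 2: P = C*V^2*f = 3.22e-12 F * 1.1881 * 0.53e9 Hz
Step 3: P = 2.02761146e-03 W
Step 4: P = 2.028 mW

2.028


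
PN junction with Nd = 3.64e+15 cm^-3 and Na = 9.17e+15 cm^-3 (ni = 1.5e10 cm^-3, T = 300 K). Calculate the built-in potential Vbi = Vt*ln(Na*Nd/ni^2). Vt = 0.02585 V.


Step 1: Compute Na*Nd/ni^2 = 9.17e+15 * 3.64e+15 / (1.5e10)^2 = 1.4835e+11
Step 2: ln(1.4835e+11) = 25.7228
Step 3: Vbi = 0.02585 * 25.7228 = 0.665 V

0.665


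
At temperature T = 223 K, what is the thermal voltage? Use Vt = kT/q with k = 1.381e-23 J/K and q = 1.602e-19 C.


Step 1: kT = 1.381e-23 * 223 = 3.07963e-21 J
Step 2: Vt = kT/q = 3.07963e-21 / 1.602e-19
Step 3: Vt = 0.01922 V

0.01922


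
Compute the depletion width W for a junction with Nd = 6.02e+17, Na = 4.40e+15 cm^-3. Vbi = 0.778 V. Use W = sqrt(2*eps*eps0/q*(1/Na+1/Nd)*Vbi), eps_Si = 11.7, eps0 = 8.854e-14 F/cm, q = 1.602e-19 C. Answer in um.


Step 1: 1/Na + 1/Nd = 1/4.40e+15 + 1/6.02e+17 = 2.28934e-16
Step 2: 2*eps*eps0/q = 2*11.7*8.854e-14/1.602e-19 = 1.293281e+07
Step 3: W^2 = 1.293281e+07 * 2.28934e-16 * 0.778 = 2.30347e-09
Step 4: W = sqrt(2.30347e-09) = 4.799e-05 cm = 0.4799 um

0.4799


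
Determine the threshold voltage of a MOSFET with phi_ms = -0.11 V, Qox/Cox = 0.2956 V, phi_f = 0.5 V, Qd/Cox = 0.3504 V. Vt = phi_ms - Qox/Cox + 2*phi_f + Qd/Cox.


Step 1: Vt = phi_ms - Qox/Cox + 2*phi_f + Qd/Cox
Step 2: Vt = -0.11 - 0.2956 + 2*0.5 + 0.3504
Step 3: Vt = -0.11 - 0.2956 + 1.0 + 0.3504
Step 4: Vt = 0.9448 V

0.9448


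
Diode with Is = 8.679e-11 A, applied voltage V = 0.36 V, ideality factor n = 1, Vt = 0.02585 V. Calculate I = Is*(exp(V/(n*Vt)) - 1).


Step 1: V/(n*Vt) = 0.36/(1*0.02585) = 13.9265
Step 2: exp(13.9265) = 1.1174e+06
Step 3: I = 8.679e-11 * (1.1174e+06 - 1) = 9.70e-05 A

9.70e-05


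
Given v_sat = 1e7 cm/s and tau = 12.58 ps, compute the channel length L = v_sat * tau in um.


Step 1: tau in seconds = 12.58 ps * 1e-12 = 1.2580e-11 s
Step 2: L = v_sat * tau = 1e7 * 1.2580e-11 = 1.2580e-04 cm
Step 3: L in um = 1.2580e-04 * 1e4 = 1.258 um

1.258


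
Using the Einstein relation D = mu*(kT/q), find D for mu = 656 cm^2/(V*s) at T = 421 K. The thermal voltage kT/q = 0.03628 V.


Step 1: D = mu * (kT/q)
Step 2: D = 656 * 0.03628
Step 3: D = 23.8 cm^2/s

23.8


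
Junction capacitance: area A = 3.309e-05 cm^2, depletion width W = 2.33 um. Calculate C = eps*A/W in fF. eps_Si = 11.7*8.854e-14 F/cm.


Step 1: eps_Si = 11.7 * 8.854e-14 = 1.035918e-12 F/cm
Step 2: W in cm = 2.33 * 1e-4 = 2.33e-04 cm
Step 3: C = 1.035918e-12 * 3.309e-05 / 2.33e-04 = 1.471181e-13 F
Step 4: C = 147.12 fF

147.12


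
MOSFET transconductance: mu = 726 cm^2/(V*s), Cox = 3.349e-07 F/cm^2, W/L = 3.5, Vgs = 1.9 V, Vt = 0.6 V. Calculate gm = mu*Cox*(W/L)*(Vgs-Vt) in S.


Step 1: Vov = Vgs - Vt = 1.9 - 0.6 = 1.3 V
Step 2: gm = mu * Cox * (W/L) * Vov
Step 3: gm = 726 * 3.349e-07 * 3.5 * 1.3 = 1.11e-03 S

1.11e-03


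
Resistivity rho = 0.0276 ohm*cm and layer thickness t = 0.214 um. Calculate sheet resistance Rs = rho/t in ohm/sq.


Step 1: Convert thickness to cm: t = 0.214 um = 2.1400e-05 cm
Step 2: Rs = rho / t = 0.0276 / 2.1400e-05
Step 3: Rs = 1289.7 ohm/sq

1289.7


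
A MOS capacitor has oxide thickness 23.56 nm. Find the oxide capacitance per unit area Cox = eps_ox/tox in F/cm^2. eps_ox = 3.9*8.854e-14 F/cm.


Step 1: eps_ox = 3.9 * 8.854e-14 = 3.45306e-13 F/cm
Step 2: tox in cm = 23.56 nm * 1e-7 = 2.3560e-06 cm
Step 3: Cox = 3.45306e-13 / 2.3560e-06 = 1.47e-07 F/cm^2

1.47e-07


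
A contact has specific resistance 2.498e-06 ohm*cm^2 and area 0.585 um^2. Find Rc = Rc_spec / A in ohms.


Step 1: Convert area to cm^2: 0.585 um^2 = 5.8500e-09 cm^2
Step 2: Rc = Rc_spec / A = 2.498e-06 / 5.8500e-09
Step 3: Rc = 4.27e+02 ohms

4.27e+02


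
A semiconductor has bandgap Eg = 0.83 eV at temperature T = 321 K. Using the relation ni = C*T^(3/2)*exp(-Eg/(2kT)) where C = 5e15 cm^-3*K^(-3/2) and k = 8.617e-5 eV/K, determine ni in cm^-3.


Step 1: Compute kT = 8.617e-5 * 321 = 0.02766057 eV
Step 2: Exponent = -Eg/(2kT) = -0.83/(2*0.02766057) = -15.00331
Step 3: T^(3/2) = 321^1.5 = 5751.19
Step 4: ni = 5e15 * 5751.19 * exp(-15.00331) = 8.77e+12 cm^-3

8.77e+12


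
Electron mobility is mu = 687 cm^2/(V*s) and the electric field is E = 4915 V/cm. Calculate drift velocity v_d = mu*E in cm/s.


Step 1: v_d = mu * E
Step 2: v_d = 687 * 4915 = 3376605
Step 3: v_d = 3.38e+06 cm/s

3.38e+06


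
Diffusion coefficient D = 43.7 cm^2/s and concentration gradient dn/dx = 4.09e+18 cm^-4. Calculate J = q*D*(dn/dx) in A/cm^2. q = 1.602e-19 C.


Step 1: J = q * D * (dn/dx)
Step 2: J = 1.602e-19 * 43.7 * 4.09e+18
Step 3: J = 2.86e+01 A/cm^2

2.86e+01


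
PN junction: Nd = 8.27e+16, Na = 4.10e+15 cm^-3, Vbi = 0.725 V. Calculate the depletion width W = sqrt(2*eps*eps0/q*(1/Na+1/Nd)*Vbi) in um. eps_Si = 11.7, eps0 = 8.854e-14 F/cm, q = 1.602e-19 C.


Step 1: 1/Na + 1/Nd = 1/4.10e+15 + 1/8.27e+16 = 2.55994e-16
Step 2: 2*eps*eps0/q = 2*11.7*8.854e-14/1.602e-19 = 1.293281e+07
Step 3: W^2 = 1.293281e+07 * 2.55994e-16 * 0.725 = 2.40027e-09
Step 4: W = sqrt(2.40027e-09) = 4.899e-05 cm = 0.4899 um

0.4899


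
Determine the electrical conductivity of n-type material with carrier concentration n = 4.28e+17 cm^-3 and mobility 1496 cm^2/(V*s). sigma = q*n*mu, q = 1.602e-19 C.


Step 1: sigma = q * n * mu
Step 2: sigma = 1.602e-19 * 4.28e+17 * 1496
Step 3: sigma = 1.026e+02 S/cm

1.026e+02


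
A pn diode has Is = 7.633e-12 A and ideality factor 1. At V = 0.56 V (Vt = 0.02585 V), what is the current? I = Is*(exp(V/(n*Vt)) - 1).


Step 1: V/(n*Vt) = 0.56/(1*0.02585) = 21.6634
Step 2: exp(21.6634) = 2.5603e+09
Step 3: I = 7.633e-12 * (2.5603e+09 - 1) = 1.95e-02 A

1.95e-02


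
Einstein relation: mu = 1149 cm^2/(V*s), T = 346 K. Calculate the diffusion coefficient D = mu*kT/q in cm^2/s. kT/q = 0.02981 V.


Step 1: D = mu * (kT/q)
Step 2: D = 1149 * 0.02981
Step 3: D = 34.25 cm^2/s

34.25


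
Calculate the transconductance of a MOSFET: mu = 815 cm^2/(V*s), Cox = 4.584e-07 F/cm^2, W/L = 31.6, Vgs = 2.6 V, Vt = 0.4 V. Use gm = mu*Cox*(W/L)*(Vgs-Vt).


Step 1: Vov = Vgs - Vt = 2.6 - 0.4 = 2.2 V
Step 2: gm = mu * Cox * (W/L) * Vov
Step 3: gm = 815 * 4.584e-07 * 31.6 * 2.2 = 2.60e-02 S

2.60e-02


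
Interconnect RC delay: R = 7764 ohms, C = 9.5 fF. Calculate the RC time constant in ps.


Step 1: tau = R * C
Step 2: tau = 7764 * 9.5 fF = 7764 * 9.5e-15 F
Step 3: tau = 7.3758e-11 s = 73.758 ps

73.758


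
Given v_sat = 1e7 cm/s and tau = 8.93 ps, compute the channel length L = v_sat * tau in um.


Step 1: tau in seconds = 8.93 ps * 1e-12 = 8.9300e-12 s
Step 2: L = v_sat * tau = 1e7 * 8.9300e-12 = 8.9300e-05 cm
Step 3: L in um = 8.9300e-05 * 1e4 = 0.893 um

0.893


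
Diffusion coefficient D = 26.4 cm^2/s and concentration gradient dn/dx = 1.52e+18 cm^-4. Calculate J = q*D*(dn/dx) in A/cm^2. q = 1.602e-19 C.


Step 1: J = q * D * (dn/dx)
Step 2: J = 1.602e-19 * 26.4 * 1.52e+18
Step 3: J = 6.43e+00 A/cm^2

6.43e+00


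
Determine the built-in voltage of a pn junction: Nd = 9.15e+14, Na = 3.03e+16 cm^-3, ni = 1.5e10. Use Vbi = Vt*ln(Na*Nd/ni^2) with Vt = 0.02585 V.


Step 1: Compute Na*Nd/ni^2 = 3.03e+16 * 9.15e+14 / (1.5e10)^2 = 1.2322e+11
Step 2: ln(1.2322e+11) = 25.5372
Step 3: Vbi = 0.02585 * 25.5372 = 0.66 V

0.66


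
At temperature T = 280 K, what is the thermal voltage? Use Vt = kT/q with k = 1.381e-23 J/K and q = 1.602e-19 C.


Step 1: kT = 1.381e-23 * 280 = 3.8668e-21 J
Step 2: Vt = kT/q = 3.8668e-21 / 1.602e-19
Step 3: Vt = 0.02414 V

0.02414


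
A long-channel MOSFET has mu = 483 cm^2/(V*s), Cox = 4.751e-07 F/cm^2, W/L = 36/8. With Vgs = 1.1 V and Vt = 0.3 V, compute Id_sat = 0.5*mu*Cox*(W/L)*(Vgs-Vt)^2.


Step 1: Overdrive voltage Vov = Vgs - Vt = 1.1 - 0.3 = 0.8 V
Step 2: W/L = 36/8 = 4.5
Step 3: Id = 0.5 * 483 * 4.751e-07 * 4.5 * 0.8^2
Step 4: Id = 3.30e-04 A

3.30e-04


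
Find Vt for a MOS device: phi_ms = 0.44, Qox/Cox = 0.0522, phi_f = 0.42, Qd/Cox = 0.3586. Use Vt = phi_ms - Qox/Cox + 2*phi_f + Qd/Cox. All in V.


Step 1: Vt = phi_ms - Qox/Cox + 2*phi_f + Qd/Cox
Step 2: Vt = 0.44 - 0.0522 + 2*0.42 + 0.3586
Step 3: Vt = 0.44 - 0.0522 + 0.84 + 0.3586
Step 4: Vt = 1.5864 V

1.5864


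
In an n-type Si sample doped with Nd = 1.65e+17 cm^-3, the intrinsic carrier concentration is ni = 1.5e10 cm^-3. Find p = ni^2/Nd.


Step 1: Since Nd >> ni, n ≈ Nd = 1.65e+17 cm^-3
Step 2: p = ni^2 / n = (1.5e10)^2 / 1.65e+17
Step 3: p = 2.25e20 / 1.65e+17 = 1.36e+03 cm^-3

1.36e+03


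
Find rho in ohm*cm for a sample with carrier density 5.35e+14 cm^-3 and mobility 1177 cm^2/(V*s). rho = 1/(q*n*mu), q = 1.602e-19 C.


Step 1: sigma = q * n * mu = 1.602e-19 * 5.35e+14 * 1177 = 1.00877e-01 S/cm
Step 2: rho = 1 / sigma = 1 / 1.00877e-01 = 9.913 ohm*cm

9.913


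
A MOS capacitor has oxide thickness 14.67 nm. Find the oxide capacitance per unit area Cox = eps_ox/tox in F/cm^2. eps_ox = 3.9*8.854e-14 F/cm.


Step 1: eps_ox = 3.9 * 8.854e-14 = 3.45306e-13 F/cm
Step 2: tox in cm = 14.67 nm * 1e-7 = 1.4670e-06 cm
Step 3: Cox = 3.45306e-13 / 1.4670e-06 = 2.35e-07 F/cm^2

2.35e-07


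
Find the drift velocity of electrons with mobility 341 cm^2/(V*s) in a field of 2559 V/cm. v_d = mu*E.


Step 1: v_d = mu * E
Step 2: v_d = 341 * 2559 = 872619
Step 3: v_d = 8.73e+05 cm/s

8.73e+05


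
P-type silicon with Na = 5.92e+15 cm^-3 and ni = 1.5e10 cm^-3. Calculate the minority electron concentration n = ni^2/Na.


Step 1: Majority hole concentration p ≈ Na = 5.92e+15 cm^-3
Step 2: n = ni^2 / Na = (1.5e10)^2 / 5.92e+15
Step 3: n = 3.80e+04 cm^-3

3.80e+04


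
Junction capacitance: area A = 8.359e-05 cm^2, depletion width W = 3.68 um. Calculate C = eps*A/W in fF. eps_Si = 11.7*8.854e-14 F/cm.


Step 1: eps_Si = 11.7 * 8.854e-14 = 1.035918e-12 F/cm
Step 2: W in cm = 3.68 * 1e-4 = 3.68e-04 cm
Step 3: C = 1.035918e-12 * 8.359e-05 / 3.68e-04 = 2.353054e-13 F
Step 4: C = 235.31 fF

235.31


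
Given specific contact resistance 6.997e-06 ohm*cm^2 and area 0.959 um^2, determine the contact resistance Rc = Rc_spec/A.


Step 1: Convert area to cm^2: 0.959 um^2 = 9.5900e-09 cm^2
Step 2: Rc = Rc_spec / A = 6.997e-06 / 9.5900e-09
Step 3: Rc = 7.30e+02 ohms

7.30e+02


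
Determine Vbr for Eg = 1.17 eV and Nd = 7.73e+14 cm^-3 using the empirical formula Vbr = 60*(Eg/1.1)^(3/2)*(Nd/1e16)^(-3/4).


Step 1: Eg/1.1 = 1.17/1.1 = 1.063636
Step 2: (Eg/1.1)^1.5 = 1.063636^1.5 = 1.096957
Step 3: (Nd/1e16)^(-0.75) = (0.0773)^(-0.75) = 6.821272
Step 4: Vbr = 60 * 1.096957 * 6.821272 = 449.0 V

449.0


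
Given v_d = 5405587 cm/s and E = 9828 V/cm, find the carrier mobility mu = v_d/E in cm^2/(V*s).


Step 1: mu = v_d / E
Step 2: mu = 5405587 / 9828
Step 3: mu = 550.02 cm^2/(V*s)

550.02


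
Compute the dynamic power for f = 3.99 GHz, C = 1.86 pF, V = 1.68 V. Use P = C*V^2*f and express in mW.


Step 1: V^2 = 1.68^2 = 2.8224 V^2
Step 2: P = C*V^2*f = 1.86e-12 F * 2.8224 * 3.99e9 Hz
Step 3: P = 2.094615936e-02 W
Step 4: P = 20.946 mW

20.946


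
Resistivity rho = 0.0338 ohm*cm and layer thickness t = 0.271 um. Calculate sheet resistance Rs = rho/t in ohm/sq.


Step 1: Convert thickness to cm: t = 0.271 um = 2.7100e-05 cm
Step 2: Rs = rho / t = 0.0338 / 2.7100e-05
Step 3: Rs = 1247.2 ohm/sq

1247.2


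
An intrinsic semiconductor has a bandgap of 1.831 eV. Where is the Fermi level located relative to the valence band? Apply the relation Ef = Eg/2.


Step 1: For an intrinsic semiconductor, the Fermi level sits at midgap.
Step 2: Ef = Eg / 2 = 1.831 / 2 = 0.9155 eV

0.9155


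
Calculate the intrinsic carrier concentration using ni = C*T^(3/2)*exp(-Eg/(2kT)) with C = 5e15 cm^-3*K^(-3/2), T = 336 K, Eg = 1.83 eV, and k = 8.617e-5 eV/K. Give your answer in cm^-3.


Step 1: Compute kT = 8.617e-5 * 336 = 0.02895312 eV
Step 2: Exponent = -Eg/(2kT) = -1.83/(2*0.02895312) = -31.60281
Step 3: T^(3/2) = 336^1.5 = 6158.98
Step 4: ni = 5e15 * 6158.98 * exp(-31.60281) = 5.80e+05 cm^-3

5.80e+05


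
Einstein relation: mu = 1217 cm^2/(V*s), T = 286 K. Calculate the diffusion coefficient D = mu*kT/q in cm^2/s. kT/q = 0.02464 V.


Step 1: D = mu * (kT/q)
Step 2: D = 1217 * 0.02464
Step 3: D = 29.99 cm^2/s

29.99


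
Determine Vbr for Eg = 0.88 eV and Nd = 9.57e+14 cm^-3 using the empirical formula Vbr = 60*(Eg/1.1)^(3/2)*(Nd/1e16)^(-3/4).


Step 1: Eg/1.1 = 0.88/1.1 = 0.800000
Step 2: (Eg/1.1)^1.5 = 0.800000^1.5 = 0.715542
Step 3: (Nd/1e16)^(-0.75) = (0.0957)^(-0.75) = 5.811872
Step 4: Vbr = 60 * 0.715542 * 5.811872 = 249.5 V

249.5


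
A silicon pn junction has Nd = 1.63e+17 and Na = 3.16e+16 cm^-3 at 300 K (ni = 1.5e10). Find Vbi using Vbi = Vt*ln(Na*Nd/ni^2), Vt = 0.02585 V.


Step 1: Compute Na*Nd/ni^2 = 3.16e+16 * 1.63e+17 / (1.5e10)^2 = 2.2892e+13
Step 2: ln(2.2892e+13) = 30.7618
Step 3: Vbi = 0.02585 * 30.7618 = 0.795 V

0.795


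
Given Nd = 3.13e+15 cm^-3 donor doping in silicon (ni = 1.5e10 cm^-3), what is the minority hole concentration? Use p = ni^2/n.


Step 1: Since Nd >> ni, n ≈ Nd = 3.13e+15 cm^-3
Step 2: p = ni^2 / n = (1.5e10)^2 / 3.13e+15
Step 3: p = 2.25e20 / 3.13e+15 = 7.19e+04 cm^-3

7.19e+04


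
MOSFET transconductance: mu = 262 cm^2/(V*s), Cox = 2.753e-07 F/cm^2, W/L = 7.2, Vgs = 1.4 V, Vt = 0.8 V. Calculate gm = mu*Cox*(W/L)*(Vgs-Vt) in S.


Step 1: Vov = Vgs - Vt = 1.4 - 0.8 = 0.6 V
Step 2: gm = mu * Cox * (W/L) * Vov
Step 3: gm = 262 * 2.753e-07 * 7.2 * 0.6 = 3.12e-04 S

3.12e-04


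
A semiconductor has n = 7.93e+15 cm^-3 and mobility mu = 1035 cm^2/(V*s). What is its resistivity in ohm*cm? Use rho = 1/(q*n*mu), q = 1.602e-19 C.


Step 1: sigma = q * n * mu = 1.602e-19 * 7.93e+15 * 1035 = 1.31485e+00 S/cm
Step 2: rho = 1 / sigma = 1 / 1.31485e+00 = 0.7605 ohm*cm

0.7605


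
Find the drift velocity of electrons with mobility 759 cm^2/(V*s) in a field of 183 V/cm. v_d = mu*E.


Step 1: v_d = mu * E
Step 2: v_d = 759 * 183 = 138897
Step 3: v_d = 1.39e+05 cm/s

1.39e+05


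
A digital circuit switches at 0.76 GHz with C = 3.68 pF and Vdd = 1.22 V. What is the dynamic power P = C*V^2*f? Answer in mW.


Step 1: V^2 = 1.22^2 = 1.4884 V^2
Step 2: P = C*V^2*f = 3.68e-12 F * 1.4884 * 0.76e9 Hz
Step 3: P = 4.16275712e-03 W
Step 4: P = 4.163 mW

4.163


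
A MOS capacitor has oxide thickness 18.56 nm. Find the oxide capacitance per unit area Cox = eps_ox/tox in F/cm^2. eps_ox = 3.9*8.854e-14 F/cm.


Step 1: eps_ox = 3.9 * 8.854e-14 = 3.45306e-13 F/cm
Step 2: tox in cm = 18.56 nm * 1e-7 = 1.8560e-06 cm
Step 3: Cox = 3.45306e-13 / 1.8560e-06 = 1.86e-07 F/cm^2

1.86e-07


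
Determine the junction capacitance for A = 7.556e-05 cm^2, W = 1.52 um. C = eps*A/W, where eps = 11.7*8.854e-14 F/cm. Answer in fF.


Step 1: eps_Si = 11.7 * 8.854e-14 = 1.035918e-12 F/cm
Step 2: W in cm = 1.52 * 1e-4 = 1.52e-04 cm
Step 3: C = 1.035918e-12 * 7.556e-05 / 1.52e-04 = 5.149603e-13 F
Step 4: C = 514.96 fF

514.96


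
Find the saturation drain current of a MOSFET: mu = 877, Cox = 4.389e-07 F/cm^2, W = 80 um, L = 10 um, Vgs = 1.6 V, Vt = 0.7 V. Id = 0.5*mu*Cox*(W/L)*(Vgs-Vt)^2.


Step 1: Overdrive voltage Vov = Vgs - Vt = 1.6 - 0.7 = 0.9 V
Step 2: W/L = 80/10 = 8
Step 3: Id = 0.5 * 877 * 4.389e-07 * 8 * 0.9^2
Step 4: Id = 1.25e-03 A

1.25e-03


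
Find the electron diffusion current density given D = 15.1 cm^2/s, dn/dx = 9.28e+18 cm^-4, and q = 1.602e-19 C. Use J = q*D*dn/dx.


Step 1: J = q * D * (dn/dx)
Step 2: J = 1.602e-19 * 15.1 * 9.28e+18
Step 3: J = 2.24e+01 A/cm^2

2.24e+01


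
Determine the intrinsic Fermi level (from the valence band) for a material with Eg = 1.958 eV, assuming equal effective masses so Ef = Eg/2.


Step 1: For an intrinsic semiconductor, the Fermi level sits at midgap.
Step 2: Ef = Eg / 2 = 1.958 / 2 = 0.979 eV

0.979


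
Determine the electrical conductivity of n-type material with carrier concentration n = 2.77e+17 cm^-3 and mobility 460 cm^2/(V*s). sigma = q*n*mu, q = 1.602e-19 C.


Step 1: sigma = q * n * mu
Step 2: sigma = 1.602e-19 * 2.77e+17 * 460
Step 3: sigma = 2.041e+01 S/cm

2.041e+01


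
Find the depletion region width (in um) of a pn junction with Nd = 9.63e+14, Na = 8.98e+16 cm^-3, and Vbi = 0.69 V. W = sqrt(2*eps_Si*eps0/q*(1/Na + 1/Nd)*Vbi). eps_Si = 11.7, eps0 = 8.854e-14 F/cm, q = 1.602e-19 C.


Step 1: 1/Na + 1/Nd = 1/8.98e+16 + 1/9.63e+14 = 1.04956e-15
Step 2: 2*eps*eps0/q = 2*11.7*8.854e-14/1.602e-19 = 1.293281e+07
Step 3: W^2 = 1.293281e+07 * 1.04956e-15 * 0.69 = 9.36589e-09
Step 4: W = sqrt(9.36589e-09) = 9.678e-05 cm = 0.9678 um

0.9678


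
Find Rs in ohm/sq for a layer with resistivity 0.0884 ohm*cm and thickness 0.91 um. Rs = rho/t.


Step 1: Convert thickness to cm: t = 0.91 um = 9.1000e-05 cm
Step 2: Rs = rho / t = 0.0884 / 9.1000e-05
Step 3: Rs = 971.4 ohm/sq

971.4


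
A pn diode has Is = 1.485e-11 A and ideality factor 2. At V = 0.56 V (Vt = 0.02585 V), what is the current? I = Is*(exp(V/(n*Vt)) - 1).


Step 1: V/(n*Vt) = 0.56/(2*0.02585) = 10.8317
Step 2: exp(10.8317) = 5.0600e+04
Step 3: I = 1.485e-11 * (5.0600e+04 - 1) = 7.51e-07 A

7.51e-07


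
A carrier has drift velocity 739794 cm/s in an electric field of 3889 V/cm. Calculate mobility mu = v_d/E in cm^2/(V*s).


Step 1: mu = v_d / E
Step 2: mu = 739794 / 3889
Step 3: mu = 190.23 cm^2/(V*s)

190.23


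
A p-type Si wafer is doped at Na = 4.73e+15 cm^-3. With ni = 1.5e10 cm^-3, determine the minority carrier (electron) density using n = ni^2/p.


Step 1: Majority hole concentration p ≈ Na = 4.73e+15 cm^-3
Step 2: n = ni^2 / Na = (1.5e10)^2 / 4.73e+15
Step 3: n = 4.76e+04 cm^-3

4.76e+04


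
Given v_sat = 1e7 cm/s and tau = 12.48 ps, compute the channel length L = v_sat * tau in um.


Step 1: tau in seconds = 12.48 ps * 1e-12 = 1.2480e-11 s
Step 2: L = v_sat * tau = 1e7 * 1.2480e-11 = 1.2480e-04 cm
Step 3: L in um = 1.2480e-04 * 1e4 = 1.248 um

1.248


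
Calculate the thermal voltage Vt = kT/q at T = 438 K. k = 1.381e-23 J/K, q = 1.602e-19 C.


Step 1: kT = 1.381e-23 * 438 = 6.04878e-21 J
Step 2: Vt = kT/q = 6.04878e-21 / 1.602e-19
Step 3: Vt = 0.03776 V

0.03776


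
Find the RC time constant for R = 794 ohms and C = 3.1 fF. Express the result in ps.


Step 1: tau = R * C
Step 2: tau = 794 * 3.1 fF = 794 * 3.1e-15 F
Step 3: tau = 2.4614e-12 s = 2.4614 ps

2.4614


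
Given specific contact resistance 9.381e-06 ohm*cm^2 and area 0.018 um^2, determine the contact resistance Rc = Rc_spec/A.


Step 1: Convert area to cm^2: 0.018 um^2 = 1.8000e-10 cm^2
Step 2: Rc = Rc_spec / A = 9.381e-06 / 1.8000e-10
Step 3: Rc = 5.21e+04 ohms

5.21e+04


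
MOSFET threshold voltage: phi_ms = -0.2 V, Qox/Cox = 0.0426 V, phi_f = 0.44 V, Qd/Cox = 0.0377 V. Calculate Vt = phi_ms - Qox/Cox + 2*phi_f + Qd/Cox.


Step 1: Vt = phi_ms - Qox/Cox + 2*phi_f + Qd/Cox
Step 2: Vt = -0.2 - 0.0426 + 2*0.44 + 0.0377
Step 3: Vt = -0.2 - 0.0426 + 0.88 + 0.0377
Step 4: Vt = 0.6751 V

0.6751


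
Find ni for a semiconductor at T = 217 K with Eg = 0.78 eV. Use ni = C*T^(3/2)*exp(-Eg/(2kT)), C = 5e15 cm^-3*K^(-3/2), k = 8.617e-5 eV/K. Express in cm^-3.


Step 1: Compute kT = 8.617e-5 * 217 = 0.01869889 eV
Step 2: Exponent = -Eg/(2kT) = -0.78/(2*0.01869889) = -20.85685
Step 3: T^(3/2) = 217^1.5 = 3196.61
Step 4: ni = 5e15 * 3196.61 * exp(-20.85685) = 1.40e+10 cm^-3

1.40e+10


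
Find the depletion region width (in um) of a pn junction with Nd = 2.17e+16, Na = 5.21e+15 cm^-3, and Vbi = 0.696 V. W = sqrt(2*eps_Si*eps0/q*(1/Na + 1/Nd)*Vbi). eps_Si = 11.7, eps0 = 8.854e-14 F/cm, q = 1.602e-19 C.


Step 1: 1/Na + 1/Nd = 1/5.21e+15 + 1/2.17e+16 = 2.38022e-16
Step 2: 2*eps*eps0/q = 2*11.7*8.854e-14/1.602e-19 = 1.293281e+07
Step 3: W^2 = 1.293281e+07 * 2.38022e-16 * 0.696 = 2.14249e-09
Step 4: W = sqrt(2.14249e-09) = 4.629e-05 cm = 0.4629 um

0.4629
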